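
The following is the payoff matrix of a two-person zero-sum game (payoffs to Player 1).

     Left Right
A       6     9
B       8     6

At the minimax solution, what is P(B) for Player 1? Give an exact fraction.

3/5

Row minima: A → 6, B → 6; maximin = 6.
Column maxima: Left → 8, Right → 9; minimax = 8.
6 ≠ 8, so there is no saddle point; optimal play is mixed.
Let Player 1 play A with probability p. Expected payoff against Left: 6p + 8(1−p) = −2p + 8; against Right: 9p + 6(1−p) = 3p + 6.
Setting these equal: −2p + 8 = 3p + 6 ⇒ −5p = -2 ⇒ p = 2/5, and the value is (-2)·(2/5) + 8 = 36/5.
For Player 2: with q = P(Left), equating A's and B's payoffs gives −3q + 9 = 2q + 6 ⇒ q = 3/5.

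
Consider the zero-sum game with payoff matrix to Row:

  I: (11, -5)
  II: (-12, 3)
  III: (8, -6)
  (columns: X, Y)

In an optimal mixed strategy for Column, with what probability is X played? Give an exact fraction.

Row minima: I → -5, II → -12, III → -6; maximin = -5.
Column maxima: X → 11, Y → 3; minimax = 3.
-5 ≠ 3, so there is no saddle point; optimal play is mixed.
III is strictly dominated by I, so Row never plays it.
On the remaining 2×2 (I, II vs X, Y):
Let Row play I with probability p. Expected payoff against X: 11p + (-12)(1−p) = 23p − 12; against Y: (-5)p + 3(1−p) = −8p + 3.
Setting these equal: 23p − 12 = −8p + 3 ⇒ 31p = 15 ⇒ p = 15/31, and the value is (23)·(15/31) − 12 = -27/31.
For Column: with q = P(X), equating I's and II's payoffs gives 16q − 5 = −15q + 3 ⇒ q = 8/31.

8/31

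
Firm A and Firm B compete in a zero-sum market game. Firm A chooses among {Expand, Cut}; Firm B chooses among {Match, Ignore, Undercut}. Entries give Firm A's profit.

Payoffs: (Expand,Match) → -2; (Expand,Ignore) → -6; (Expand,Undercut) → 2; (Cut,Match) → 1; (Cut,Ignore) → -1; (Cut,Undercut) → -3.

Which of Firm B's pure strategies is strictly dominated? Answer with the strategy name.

Match

Ignore holds Firm A's payoff strictly below Match in every row: -6 < -2, -1 < 1.
So Match is strictly dominated for Firm B.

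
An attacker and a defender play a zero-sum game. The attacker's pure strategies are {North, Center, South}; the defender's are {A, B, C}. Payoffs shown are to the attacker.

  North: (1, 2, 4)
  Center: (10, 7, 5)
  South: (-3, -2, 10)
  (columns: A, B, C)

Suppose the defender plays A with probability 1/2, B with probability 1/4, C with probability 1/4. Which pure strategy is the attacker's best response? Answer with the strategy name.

Center

Expected payoff of North: (1/2)·1 + (1/4)·2 + (1/4)·4 = 2.
Expected payoff of Center: (1/2)·10 + (1/4)·7 + (1/4)·5 = 8.
Expected payoff of South: (1/2)·(-3) + (1/4)·(-2) + (1/4)·10 = 1/2.
The largest is 8, so the attacker's best response is Center.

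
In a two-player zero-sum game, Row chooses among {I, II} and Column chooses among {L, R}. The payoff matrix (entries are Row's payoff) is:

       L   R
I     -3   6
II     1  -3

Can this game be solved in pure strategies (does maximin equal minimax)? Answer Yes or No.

Row minima: I → -3, II → -3; maximin = -3.
Column maxima: L → 1, R → 6; minimax = 1.
-3 ≠ 1, so no pure-strategy equilibrium exists.

No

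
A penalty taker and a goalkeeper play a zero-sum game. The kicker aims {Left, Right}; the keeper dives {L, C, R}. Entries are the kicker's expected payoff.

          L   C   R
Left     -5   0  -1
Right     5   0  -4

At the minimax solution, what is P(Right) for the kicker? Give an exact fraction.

Row minima: Left → -5, Right → -4; maximin = -4.
Column maxima: L → 5, C → 0, R → -1; minimax = -1.
-4 ≠ -1, so there is no saddle point; optimal play is mixed.
C is strictly dominated by R (it gives the kicker strictly more in every row), so the keeper never plays it.
On the remaining 2×2 (Left, Right vs L, R):
Let the kicker play Left with probability p. Expected payoff against L: (-5)p + 5(1−p) = −10p + 5; against R: (-1)p + (-4)(1−p) = 3p − 4.
Setting these equal: −10p + 5 = 3p − 4 ⇒ −13p = -9 ⇒ p = 9/13, and the value is (-10)·(9/13) + 5 = -25/13.
For the keeper: with q = P(L), equating Left's and Right's payoffs gives −4q − 1 = 9q − 4 ⇒ q = 3/13.

4/13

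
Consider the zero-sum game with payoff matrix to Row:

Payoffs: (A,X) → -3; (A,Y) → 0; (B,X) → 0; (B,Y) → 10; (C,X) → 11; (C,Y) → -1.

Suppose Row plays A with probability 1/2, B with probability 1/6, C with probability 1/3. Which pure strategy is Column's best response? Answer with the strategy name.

Y

If Column plays X, Row's expected payoff is (1/2)·(-3) + (1/6)·0 + (1/3)·11 = 13/6.
If Column plays Y, Row's expected payoff is (1/2)·0 + (1/6)·10 + (1/3)·(-1) = 4/3.
Column minimizes Row's payoff; the smallest is 4/3, so the best response is Y.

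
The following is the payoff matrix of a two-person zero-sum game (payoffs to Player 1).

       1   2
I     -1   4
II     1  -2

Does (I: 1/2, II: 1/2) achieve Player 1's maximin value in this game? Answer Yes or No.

No

Against 1 this mix gives (1/2)·(-1) + (1/2)·1 = 0.
Against 2 this mix gives (1/2)·4 + (1/2)·(-2) = 1.
Player 2 will play 1, holding Player 1 to 0. Shifting weight toward the row that does better against 1 would raise this floor (the equalizing mix achieves 1/4 against both 1 and 2), so the proposed strategy is not optimal.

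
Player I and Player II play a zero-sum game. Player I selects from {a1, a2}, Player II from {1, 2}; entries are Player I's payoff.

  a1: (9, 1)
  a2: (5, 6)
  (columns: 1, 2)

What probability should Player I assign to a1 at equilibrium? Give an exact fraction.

1/9

Row minima: a1 → 1, a2 → 5; maximin = 5.
Column maxima: 1 → 9, 2 → 6; minimax = 6.
5 ≠ 6, so there is no saddle point; optimal play is mixed.
Let Player I play a1 with probability p. Expected payoff against 1: 9p + 5(1−p) = 4p + 5; against 2: 1p + 6(1−p) = −5p + 6.
Setting these equal: 4p + 5 = −5p + 6 ⇒ 9p = 1 ⇒ p = 1/9, and the value is (4)·(1/9) + 5 = 49/9.
For Player II: with q = P(1), equating a1's and a2's payoffs gives 8q + 1 = −q + 6 ⇒ q = 5/9.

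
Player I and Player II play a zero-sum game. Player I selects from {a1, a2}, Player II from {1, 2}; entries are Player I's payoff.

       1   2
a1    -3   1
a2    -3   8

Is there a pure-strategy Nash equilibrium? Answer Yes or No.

Row minima: a1 → -3, a2 → -3; maximin = -3.
Column maxima: 1 → -3, 2 → 8; minimax = -3.
maximin = minimax = -3, so a saddle point exists.

Yes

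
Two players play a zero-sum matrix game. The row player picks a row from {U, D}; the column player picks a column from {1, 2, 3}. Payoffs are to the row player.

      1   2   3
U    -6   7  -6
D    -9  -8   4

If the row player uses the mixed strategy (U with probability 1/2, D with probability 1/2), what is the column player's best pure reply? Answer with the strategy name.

1

If the column player plays 1, the row player's expected payoff is (1/2)·(-6) + (1/2)·(-9) = -15/2.
If the column player plays 2, the row player's expected payoff is (1/2)·7 + (1/2)·(-8) = -1/2.
If the column player plays 3, the row player's expected payoff is (1/2)·(-6) + (1/2)·4 = -1.
The column player minimizes the row player's payoff; the smallest is -15/2, so the best response is 1.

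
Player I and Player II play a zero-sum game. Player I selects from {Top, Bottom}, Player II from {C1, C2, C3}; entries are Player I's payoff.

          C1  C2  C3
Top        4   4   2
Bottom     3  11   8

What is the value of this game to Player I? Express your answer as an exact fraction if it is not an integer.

Row minima: Top → 2, Bottom → 3; maximin = 3.
Column maxima: C1 → 4, C2 → 11, C3 → 8; minimax = 4.
3 ≠ 4, so there is no saddle point; optimal play is mixed.
C2 is strictly dominated by C3 (it gives Player I strictly more in every row), so Player II never plays it.
On the remaining 2×2 (Top, Bottom vs C1, C3):
Let Player I play Top with probability p. Expected payoff against C1: 4p + 3(1−p) = p + 3; against C3: 2p + 8(1−p) = −6p + 8.
Setting these equal: p + 3 = −6p + 8 ⇒ 7p = 5 ⇒ p = 5/7, and the value is (1)·(5/7) + 3 = 26/7.
For Player II: with q = P(C1), equating Top's and Bottom's payoffs gives 2q + 2 = −5q + 8 ⇒ q = 6/7.

26/7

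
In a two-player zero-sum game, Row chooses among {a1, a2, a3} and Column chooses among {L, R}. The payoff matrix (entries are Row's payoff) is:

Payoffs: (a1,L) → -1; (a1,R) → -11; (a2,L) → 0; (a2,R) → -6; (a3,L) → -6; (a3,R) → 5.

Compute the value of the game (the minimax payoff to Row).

Row minima: a1 → -11, a2 → -6, a3 → -6; maximin = -6.
Column maxima: L → 0, R → 5; minimax = 0.
-6 ≠ 0, so there is no saddle point; optimal play is mixed.
a1 is strictly dominated by a2, so Row never plays it.
On the remaining 2×2 (a2, a3 vs L, R):
Let Row play a2 with probability p. Expected payoff against L: 0p + (-6)(1−p) = 6p − 6; against R: (-6)p + 5(1−p) = −11p + 5.
Setting these equal: 6p − 6 = −11p + 5 ⇒ 17p = 11 ⇒ p = 11/17, and the value is (6)·(11/17) − 6 = -36/17.
For Column: with q = P(L), equating a2's and a3's payoffs gives 6q − 6 = −11q + 5 ⇒ q = 11/17.

-36/17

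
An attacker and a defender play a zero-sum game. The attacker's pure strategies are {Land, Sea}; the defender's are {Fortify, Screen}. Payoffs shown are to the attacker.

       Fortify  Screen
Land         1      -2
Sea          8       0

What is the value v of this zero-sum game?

0

Row minima: Land → -2, Sea → 0; maximin = 0.
Column maxima: Fortify → 8, Screen → 0; minimax = 0.
Since maximin = minimax = 0, there is a saddle point and the value is 0.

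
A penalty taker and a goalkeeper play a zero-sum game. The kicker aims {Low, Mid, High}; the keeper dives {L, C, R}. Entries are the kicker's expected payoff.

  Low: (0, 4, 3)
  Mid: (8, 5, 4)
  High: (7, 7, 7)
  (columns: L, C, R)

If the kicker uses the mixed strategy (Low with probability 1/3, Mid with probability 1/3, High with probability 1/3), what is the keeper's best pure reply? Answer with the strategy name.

R

If the keeper plays L, the kicker's expected payoff is (1/3)·0 + (1/3)·8 + (1/3)·7 = 5.
If the keeper plays C, the kicker's expected payoff is (1/3)·4 + (1/3)·5 + (1/3)·7 = 16/3.
If the keeper plays R, the kicker's expected payoff is (1/3)·3 + (1/3)·4 + (1/3)·7 = 14/3.
The keeper minimizes the kicker's payoff; the smallest is 14/3, so the best response is R.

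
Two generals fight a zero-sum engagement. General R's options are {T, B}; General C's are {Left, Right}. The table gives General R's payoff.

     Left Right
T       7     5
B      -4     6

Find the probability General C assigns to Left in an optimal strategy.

Row minima: T → 5, B → -4; maximin = 5.
Column maxima: Left → 7, Right → 6; minimax = 6.
5 ≠ 6, so there is no saddle point; optimal play is mixed.
Let General R play T with probability p. Expected payoff against Left: 7p + (-4)(1−p) = 11p − 4; against Right: 5p + 6(1−p) = −p + 6.
Setting these equal: 11p − 4 = −p + 6 ⇒ 12p = 10 ⇒ p = 5/6, and the value is (11)·(5/6) − 4 = 31/6.
For General C: with q = P(Left), equating T's and B's payoffs gives 2q + 5 = −10q + 6 ⇒ q = 1/12.

1/12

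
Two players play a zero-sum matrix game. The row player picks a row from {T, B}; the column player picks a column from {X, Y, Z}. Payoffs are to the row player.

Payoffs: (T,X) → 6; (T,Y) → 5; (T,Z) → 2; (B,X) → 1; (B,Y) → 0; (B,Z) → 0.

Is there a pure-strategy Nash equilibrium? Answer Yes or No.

Row minima: T → 2, B → 0; maximin = 2.
Column maxima: X → 6, Y → 5, Z → 2; minimax = 2.
maximin = minimax = 2, so a saddle point exists.

Yes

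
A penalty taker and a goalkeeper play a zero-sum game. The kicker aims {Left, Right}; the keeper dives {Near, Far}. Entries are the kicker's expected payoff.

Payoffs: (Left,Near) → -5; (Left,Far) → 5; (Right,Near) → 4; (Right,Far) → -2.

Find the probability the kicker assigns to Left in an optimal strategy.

Row minima: Left → -5, Right → -2; maximin = -2.
Column maxima: Near → 4, Far → 5; minimax = 4.
-2 ≠ 4, so there is no saddle point; optimal play is mixed.
Let the kicker play Left with probability p. Expected payoff against Near: (-5)p + 4(1−p) = −9p + 4; against Far: 5p + (-2)(1−p) = 7p − 2.
Setting these equal: −9p + 4 = 7p − 2 ⇒ −16p = -6 ⇒ p = 3/8, and the value is (-9)·(3/8) + 4 = 5/8.
For the keeper: with q = P(Near), equating Left's and Right's payoffs gives −10q + 5 = 6q − 2 ⇒ q = 7/16.

3/8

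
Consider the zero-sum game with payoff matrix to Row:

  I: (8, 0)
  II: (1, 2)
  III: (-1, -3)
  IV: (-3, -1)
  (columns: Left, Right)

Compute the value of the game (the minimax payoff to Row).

Row minima: I → 0, II → 1, III → -3, IV → -3; maximin = 1.
Column maxima: Left → 8, Right → 2; minimax = 2.
1 ≠ 2, so there is no saddle point; optimal play is mixed.
III is strictly dominated by I, so Row never plays it.
IV is strictly dominated by I, so Row never plays it.
On the remaining 2×2 (I, II vs Left, Right):
Let Row play I with probability p. Expected payoff against Left: 8p + 1(1−p) = 7p + 1; against Right: 0p + 2(1−p) = −2p + 2.
Setting these equal: 7p + 1 = −2p + 2 ⇒ 9p = 1 ⇒ p = 1/9, and the value is (7)·(1/9) + 1 = 16/9.
For Column: with q = P(Left), equating I's and II's payoffs gives 8q = −q + 2 ⇒ q = 2/9.

16/9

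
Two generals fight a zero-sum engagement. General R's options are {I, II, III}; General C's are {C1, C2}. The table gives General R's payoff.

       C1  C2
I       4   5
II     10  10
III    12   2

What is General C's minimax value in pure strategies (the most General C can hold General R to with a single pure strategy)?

Column maxima: C1 → 12, C2 → 10.
The smallest of these is 10.

10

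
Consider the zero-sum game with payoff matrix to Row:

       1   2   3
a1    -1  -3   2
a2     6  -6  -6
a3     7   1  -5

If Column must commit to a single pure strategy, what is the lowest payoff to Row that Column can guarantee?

1

Column maxima: 1 → 7, 2 → 1, 3 → 2.
The smallest of these is 1.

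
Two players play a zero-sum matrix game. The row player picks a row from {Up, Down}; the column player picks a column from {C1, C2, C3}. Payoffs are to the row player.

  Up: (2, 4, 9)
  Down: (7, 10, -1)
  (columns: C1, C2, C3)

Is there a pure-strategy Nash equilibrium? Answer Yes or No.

Row minima: Up → 2, Down → -1; maximin = 2.
Column maxima: C1 → 7, C2 → 10, C3 → 9; minimax = 7.
2 ≠ 7, so no pure-strategy equilibrium exists.

No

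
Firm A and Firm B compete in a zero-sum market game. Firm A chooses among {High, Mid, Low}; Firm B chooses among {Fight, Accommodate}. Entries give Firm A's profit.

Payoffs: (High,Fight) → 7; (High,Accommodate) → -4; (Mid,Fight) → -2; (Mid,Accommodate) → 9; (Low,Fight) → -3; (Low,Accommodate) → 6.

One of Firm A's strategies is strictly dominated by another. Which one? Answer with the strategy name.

Mid gives a strictly higher payoff than Low against every column: -2 > -3, 9 > 6.
So Low is strictly dominated and Firm A never plays it.

Low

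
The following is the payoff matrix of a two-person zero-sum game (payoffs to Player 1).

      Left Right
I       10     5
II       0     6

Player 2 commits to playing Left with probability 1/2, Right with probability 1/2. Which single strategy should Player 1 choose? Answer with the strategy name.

I

Expected payoff of I: (1/2)·10 + (1/2)·5 = 15/2.
Expected payoff of II: (1/2)·0 + (1/2)·6 = 3.
The largest is 15/2, so Player 1's best response is I.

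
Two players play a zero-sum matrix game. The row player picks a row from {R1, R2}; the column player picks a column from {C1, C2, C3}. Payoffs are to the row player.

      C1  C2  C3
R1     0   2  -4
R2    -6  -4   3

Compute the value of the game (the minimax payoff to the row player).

-24/13

Row minima: R1 → -4, R2 → -6; maximin = -4.
Column maxima: C1 → 0, C2 → 2, C3 → 3; minimax = 0.
-4 ≠ 0, so there is no saddle point; optimal play is mixed.
C2 is strictly dominated by C1 (it gives the row player strictly more in every row), so the column player never plays it.
On the remaining 2×2 (R1, R2 vs C1, C3):
Let the row player play R1 with probability p. Expected payoff against C1: 0p + (-6)(1−p) = 6p − 6; against C3: (-4)p + 3(1−p) = −7p + 3.
Setting these equal: 6p − 6 = −7p + 3 ⇒ 13p = 9 ⇒ p = 9/13, and the value is (6)·(9/13) − 6 = -24/13.
For the column player: with q = P(C1), equating R1's and R2's payoffs gives 4q − 4 = −9q + 3 ⇒ q = 7/13.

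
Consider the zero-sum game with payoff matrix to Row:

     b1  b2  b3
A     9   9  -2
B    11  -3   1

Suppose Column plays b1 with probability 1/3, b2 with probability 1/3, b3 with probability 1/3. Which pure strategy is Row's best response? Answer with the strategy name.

Expected payoff of A: (1/3)·9 + (1/3)·9 + (1/3)·(-2) = 16/3.
Expected payoff of B: (1/3)·11 + (1/3)·(-3) + (1/3)·1 = 3.
The largest is 16/3, so Row's best response is A.

A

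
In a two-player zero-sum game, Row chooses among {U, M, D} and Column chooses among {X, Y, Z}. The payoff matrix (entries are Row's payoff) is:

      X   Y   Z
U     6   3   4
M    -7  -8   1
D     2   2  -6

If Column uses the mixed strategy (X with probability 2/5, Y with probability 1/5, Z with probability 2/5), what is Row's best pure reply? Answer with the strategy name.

Expected payoff of U: (2/5)·6 + (1/5)·3 + (2/5)·4 = 23/5.
Expected payoff of M: (2/5)·(-7) + (1/5)·(-8) + (2/5)·1 = -4.
Expected payoff of D: (2/5)·2 + (1/5)·2 + (2/5)·(-6) = -6/5.
The largest is 23/5, so Row's best response is U.

U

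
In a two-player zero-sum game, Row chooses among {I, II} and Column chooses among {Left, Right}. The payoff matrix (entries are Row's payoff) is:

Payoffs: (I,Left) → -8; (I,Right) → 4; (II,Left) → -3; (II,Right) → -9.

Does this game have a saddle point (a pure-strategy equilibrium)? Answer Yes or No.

No

Row minima: I → -8, II → -9; maximin = -8.
Column maxima: Left → -3, Right → 4; minimax = -3.
-8 ≠ -3, so no pure-strategy equilibrium exists.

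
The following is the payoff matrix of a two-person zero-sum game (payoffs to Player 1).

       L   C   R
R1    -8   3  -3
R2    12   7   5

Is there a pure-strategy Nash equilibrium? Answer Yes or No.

Row minima: R1 → -8, R2 → 5; maximin = 5.
Column maxima: L → 12, C → 7, R → 5; minimax = 5.
maximin = minimax = 5, so a saddle point exists.

Yes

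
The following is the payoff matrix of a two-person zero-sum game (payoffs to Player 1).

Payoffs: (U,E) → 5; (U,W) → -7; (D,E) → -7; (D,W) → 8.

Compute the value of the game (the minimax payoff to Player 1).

Row minima: U → -7, D → -7; maximin = -7.
Column maxima: E → 5, W → 8; minimax = 5.
-7 ≠ 5, so there is no saddle point; optimal play is mixed.
Let Player 1 play U with probability p. Expected payoff against E: 5p + (-7)(1−p) = 12p − 7; against W: (-7)p + 8(1−p) = −15p + 8.
Setting these equal: 12p − 7 = −15p + 8 ⇒ 27p = 15 ⇒ p = 5/9, and the value is (12)·(5/9) − 7 = -1/3.
For Player 2: with q = P(E), equating U's and D's payoffs gives 12q − 7 = −15q + 8 ⇒ q = 5/9.

-1/3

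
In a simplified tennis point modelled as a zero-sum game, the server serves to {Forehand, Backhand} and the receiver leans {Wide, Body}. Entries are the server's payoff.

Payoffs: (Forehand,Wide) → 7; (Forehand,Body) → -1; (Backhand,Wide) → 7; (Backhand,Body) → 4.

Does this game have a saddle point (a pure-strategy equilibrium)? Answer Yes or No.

Row minima: Forehand → -1, Backhand → 4; maximin = 4.
Column maxima: Wide → 7, Body → 4; minimax = 4.
maximin = minimax = 4, so a saddle point exists.

Yes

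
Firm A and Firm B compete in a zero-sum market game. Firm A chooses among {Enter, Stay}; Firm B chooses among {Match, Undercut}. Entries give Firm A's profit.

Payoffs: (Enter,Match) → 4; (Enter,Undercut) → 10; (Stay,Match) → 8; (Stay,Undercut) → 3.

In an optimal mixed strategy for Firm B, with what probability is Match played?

Row minima: Enter → 4, Stay → 3; maximin = 4.
Column maxima: Match → 8, Undercut → 10; minimax = 8.
4 ≠ 8, so there is no saddle point; optimal play is mixed.
Let Firm A play Enter with probability p. Expected payoff against Match: 4p + 8(1−p) = −4p + 8; against Undercut: 10p + 3(1−p) = 7p + 3.
Setting these equal: −4p + 8 = 7p + 3 ⇒ −11p = -5 ⇒ p = 5/11, and the value is (-4)·(5/11) + 8 = 68/11.
For Firm B: with q = P(Match), equating Enter's and Stay's payoffs gives −6q + 10 = 5q + 3 ⇒ q = 7/11.

7/11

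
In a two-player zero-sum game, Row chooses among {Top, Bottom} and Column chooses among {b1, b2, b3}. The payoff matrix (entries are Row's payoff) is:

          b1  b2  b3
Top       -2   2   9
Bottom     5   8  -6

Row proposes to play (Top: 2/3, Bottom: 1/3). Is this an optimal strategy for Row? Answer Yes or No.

No

Against b1 this mix gives (2/3)·(-2) + (1/3)·5 = 1/3.
Against b2 this mix gives (2/3)·2 + (1/3)·8 = 4.
Against b3 this mix gives (2/3)·9 + (1/3)·(-6) = 4.
Column will play b1, holding Row to 1/3. Shifting weight toward the row that does better against b1 would raise this floor (the equalizing mix achieves 3/2 against both b1 and b3), so the proposed strategy is not optimal.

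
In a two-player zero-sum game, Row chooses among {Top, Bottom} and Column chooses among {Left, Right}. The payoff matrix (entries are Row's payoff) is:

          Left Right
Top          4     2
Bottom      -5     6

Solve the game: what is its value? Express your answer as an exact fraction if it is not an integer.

34/13

Row minima: Top → 2, Bottom → -5; maximin = 2.
Column maxima: Left → 4, Right → 6; minimax = 4.
2 ≠ 4, so there is no saddle point; optimal play is mixed.
Let Row play Top with probability p. Expected payoff against Left: 4p + (-5)(1−p) = 9p − 5; against Right: 2p + 6(1−p) = −4p + 6.
Setting these equal: 9p − 5 = −4p + 6 ⇒ 13p = 11 ⇒ p = 11/13, and the value is (9)·(11/13) − 5 = 34/13.
For Column: with q = P(Left), equating Top's and Bottom's payoffs gives 2q + 2 = −11q + 6 ⇒ q = 4/13.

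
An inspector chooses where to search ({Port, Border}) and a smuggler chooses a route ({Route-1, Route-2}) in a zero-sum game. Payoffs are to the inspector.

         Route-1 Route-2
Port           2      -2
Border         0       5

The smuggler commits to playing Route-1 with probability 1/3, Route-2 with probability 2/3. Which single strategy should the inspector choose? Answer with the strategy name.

Expected payoff of Port: (1/3)·2 + (2/3)·(-2) = -2/3.
Expected payoff of Border: (1/3)·0 + (2/3)·5 = 10/3.
The largest is 10/3, so the inspector's best response is Border.

Border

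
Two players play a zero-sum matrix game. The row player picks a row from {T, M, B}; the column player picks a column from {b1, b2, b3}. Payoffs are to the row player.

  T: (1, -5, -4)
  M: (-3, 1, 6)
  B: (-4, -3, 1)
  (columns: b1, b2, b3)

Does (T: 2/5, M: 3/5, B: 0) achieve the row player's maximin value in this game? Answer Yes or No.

Against b1 this mix gives (2/5)·1 + (3/5)·(-3) = -7/5.
Against b2 this mix gives (2/5)·(-5) + (3/5)·1 = -7/5.
Against b3 this mix gives (2/5)·(-4) + (3/5)·6 = 2.
All of the column player's active replies (b1, b2) yield -7/5, and no column does worse for the row player. The mix makes the column player indifferent and guarantees -7/5, so it is optimal.

Yes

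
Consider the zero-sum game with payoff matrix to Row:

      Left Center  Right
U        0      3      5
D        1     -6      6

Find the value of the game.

3/10

Row minima: U → 0, D → -6; maximin = 0.
Column maxima: Left → 1, Center → 3, Right → 6; minimax = 1.
0 ≠ 1, so there is no saddle point; optimal play is mixed.
Right is strictly dominated by Left (it gives Row strictly more in every row), so Column never plays it.
On the remaining 2×2 (U, D vs Left, Center):
Let Row play U with probability p. Expected payoff against Left: 0p + 1(1−p) = −p + 1; against Center: 3p + (-6)(1−p) = 9p − 6.
Setting these equal: −p + 1 = 9p − 6 ⇒ −10p = -7 ⇒ p = 7/10, and the value is (-1)·(7/10) + 1 = 3/10.
For Column: with q = P(Left), equating U's and D's payoffs gives −3q + 3 = 7q − 6 ⇒ q = 9/10.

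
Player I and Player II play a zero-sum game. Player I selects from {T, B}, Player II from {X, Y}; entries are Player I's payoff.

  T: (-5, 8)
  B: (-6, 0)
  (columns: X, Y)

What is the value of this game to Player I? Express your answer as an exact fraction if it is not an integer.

Row minima: T → -5, B → -6; maximin = -5.
Column maxima: X → -5, Y → 8; minimax = -5.
Since maximin = minimax = -5, there is a saddle point and the value is -5.

-5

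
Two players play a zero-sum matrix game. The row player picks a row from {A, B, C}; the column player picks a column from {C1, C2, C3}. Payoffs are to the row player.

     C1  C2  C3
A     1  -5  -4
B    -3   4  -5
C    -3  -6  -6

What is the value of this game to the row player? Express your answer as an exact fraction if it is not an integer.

-41/10

Row minima: A → -5, B → -5, C → -6; maximin = -5.
Column maxima: C1 → 1, C2 → 4, C3 → -4; minimax = -4.
-5 ≠ -4, so there is no saddle point; optimal play is mixed.
C is strictly dominated by A, so the row player never plays it.
C1 is strictly dominated by C3 (it gives the row player strictly more in every row), so the column player never plays it.
On the remaining 2×2 (A, B vs C2, C3):
Let the row player play A with probability p. Expected payoff against C2: (-5)p + 4(1−p) = −9p + 4; against C3: (-4)p + (-5)(1−p) = p − 5.
Setting these equal: −9p + 4 = p − 5 ⇒ −10p = -9 ⇒ p = 9/10, and the value is (-9)·(9/10) + 4 = -41/10.
For the column player: with q = P(C2), equating A's and B's payoffs gives −q − 4 = 9q − 5 ⇒ q = 1/10.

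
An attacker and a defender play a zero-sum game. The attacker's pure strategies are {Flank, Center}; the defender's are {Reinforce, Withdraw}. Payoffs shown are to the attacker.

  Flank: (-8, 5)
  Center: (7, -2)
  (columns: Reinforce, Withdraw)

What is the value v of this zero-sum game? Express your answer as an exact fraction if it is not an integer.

Row minima: Flank → -8, Center → -2; maximin = -2.
Column maxima: Reinforce → 7, Withdraw → 5; minimax = 5.
-2 ≠ 5, so there is no saddle point; optimal play is mixed.
Let the attacker play Flank with probability p. Expected payoff against Reinforce: (-8)p + 7(1−p) = −15p + 7; against Withdraw: 5p + (-2)(1−p) = 7p − 2.
Setting these equal: −15p + 7 = 7p − 2 ⇒ −22p = -9 ⇒ p = 9/22, and the value is (-15)·(9/22) + 7 = 19/22.
For the defender: with q = P(Reinforce), equating Flank's and Center's payoffs gives −13q + 5 = 9q − 2 ⇒ q = 7/22.

19/22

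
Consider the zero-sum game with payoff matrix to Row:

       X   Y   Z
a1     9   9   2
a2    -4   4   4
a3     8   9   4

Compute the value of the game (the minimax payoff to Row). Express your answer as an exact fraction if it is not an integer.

Row minima: a1 → 2, a2 → -4, a3 → 4; maximin = 4.
Column maxima: X → 9, Y → 9, Z → 4; minimax = 4.
Since maximin = minimax = 4, there is a saddle point and the value is 4.

4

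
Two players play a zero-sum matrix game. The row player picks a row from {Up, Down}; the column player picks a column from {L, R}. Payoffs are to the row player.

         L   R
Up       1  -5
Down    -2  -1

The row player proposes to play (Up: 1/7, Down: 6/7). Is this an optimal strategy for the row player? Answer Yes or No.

Yes

Against L this mix gives (1/7)·1 + (6/7)·(-2) = -11/7.
Against R this mix gives (1/7)·(-5) + (6/7)·(-1) = -11/7.
All of the column player's active replies (L, R) yield -11/7, and no column does worse for the row player. The mix makes the column player indifferent and guarantees -11/7, so it is optimal.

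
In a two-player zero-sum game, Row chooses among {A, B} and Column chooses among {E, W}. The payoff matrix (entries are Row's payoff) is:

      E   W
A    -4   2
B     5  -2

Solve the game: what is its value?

Row minima: A → -4, B → -2; maximin = -2.
Column maxima: E → 5, W → 2; minimax = 2.
-2 ≠ 2, so there is no saddle point; optimal play is mixed.
Let Row play A with probability p. Expected payoff against E: (-4)p + 5(1−p) = −9p + 5; against W: 2p + (-2)(1−p) = 4p − 2.
Setting these equal: −9p + 5 = 4p − 2 ⇒ −13p = -7 ⇒ p = 7/13, and the value is (-9)·(7/13) + 5 = 2/13.
For Column: with q = P(E), equating A's and B's payoffs gives −6q + 2 = 7q − 2 ⇒ q = 4/13.

2/13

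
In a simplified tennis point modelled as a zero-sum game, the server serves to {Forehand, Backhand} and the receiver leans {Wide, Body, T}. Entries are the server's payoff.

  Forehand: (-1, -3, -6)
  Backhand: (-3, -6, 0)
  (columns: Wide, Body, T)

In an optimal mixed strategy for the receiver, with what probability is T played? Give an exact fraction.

Row minima: Forehand → -6, Backhand → -6; maximin = -6.
Column maxima: Wide → -1, Body → -3, T → 0; minimax = -3.
-6 ≠ -3, so there is no saddle point; optimal play is mixed.
Wide is strictly dominated by Body (it gives the server strictly more in every row), so the receiver never plays it.
On the remaining 2×2 (Forehand, Backhand vs Body, T):
Let the server play Forehand with probability p. Expected payoff against Body: (-3)p + (-6)(1−p) = 3p − 6; against T: (-6)p + 0(1−p) = −6p.
Setting these equal: 3p − 6 = −6p ⇒ 9p = 6 ⇒ p = 2/3, and the value is (3)·(2/3) − 6 = -4.
For the receiver: with q = P(Body), equating Forehand's and Backhand's payoffs gives 3q − 6 = −6q ⇒ q = 2/3.

1/3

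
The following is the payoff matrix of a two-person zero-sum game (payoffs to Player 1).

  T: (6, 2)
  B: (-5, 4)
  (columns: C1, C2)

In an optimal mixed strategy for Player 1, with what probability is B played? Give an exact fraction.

Row minima: T → 2, B → -5; maximin = 2.
Column maxima: C1 → 6, C2 → 4; minimax = 4.
2 ≠ 4, so there is no saddle point; optimal play is mixed.
Let Player 1 play T with probability p. Expected payoff against C1: 6p + (-5)(1−p) = 11p − 5; against C2: 2p + 4(1−p) = −2p + 4.
Setting these equal: 11p − 5 = −2p + 4 ⇒ 13p = 9 ⇒ p = 9/13, and the value is (11)·(9/13) − 5 = 34/13.
For Player 2: with q = P(C1), equating T's and B's payoffs gives 4q + 2 = −9q + 4 ⇒ q = 2/13.

4/13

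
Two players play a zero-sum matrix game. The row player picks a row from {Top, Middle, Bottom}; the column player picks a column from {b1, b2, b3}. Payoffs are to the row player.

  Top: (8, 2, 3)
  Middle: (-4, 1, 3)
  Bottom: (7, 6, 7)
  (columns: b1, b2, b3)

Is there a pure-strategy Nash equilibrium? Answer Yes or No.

Row minima: Top → 2, Middle → -4, Bottom → 6; maximin = 6.
Column maxima: b1 → 8, b2 → 6, b3 → 7; minimax = 6.
maximin = minimax = 6, so a saddle point exists.

Yes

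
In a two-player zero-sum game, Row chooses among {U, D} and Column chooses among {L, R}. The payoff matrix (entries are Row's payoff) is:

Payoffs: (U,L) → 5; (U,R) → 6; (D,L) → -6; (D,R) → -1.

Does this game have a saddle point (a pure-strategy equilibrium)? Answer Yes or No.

Yes

Row minima: U → 5, D → -6; maximin = 5.
Column maxima: L → 5, R → 6; minimax = 5.
maximin = minimax = 5, so a saddle point exists.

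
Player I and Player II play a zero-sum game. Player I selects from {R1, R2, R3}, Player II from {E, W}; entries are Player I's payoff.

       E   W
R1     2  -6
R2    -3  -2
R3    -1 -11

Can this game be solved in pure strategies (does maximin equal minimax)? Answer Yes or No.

No

Row minima: R1 → -6, R2 → -3, R3 → -11; maximin = -3.
Column maxima: E → 2, W → -2; minimax = -2.
-3 ≠ -2, so no pure-strategy equilibrium exists.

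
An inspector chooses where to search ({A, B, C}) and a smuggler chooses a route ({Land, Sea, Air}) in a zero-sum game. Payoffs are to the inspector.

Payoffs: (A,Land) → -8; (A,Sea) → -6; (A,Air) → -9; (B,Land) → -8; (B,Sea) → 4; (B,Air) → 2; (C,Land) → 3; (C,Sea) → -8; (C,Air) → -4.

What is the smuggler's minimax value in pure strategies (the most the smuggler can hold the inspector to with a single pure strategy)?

2

Column maxima: Land → 3, Sea → 4, Air → 2.
The smallest of these is 2.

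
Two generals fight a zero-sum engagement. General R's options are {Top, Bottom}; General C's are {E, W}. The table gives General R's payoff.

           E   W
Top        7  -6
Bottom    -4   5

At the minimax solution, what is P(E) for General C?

Row minima: Top → -6, Bottom → -4; maximin = -4.
Column maxima: E → 7, W → 5; minimax = 5.
-4 ≠ 5, so there is no saddle point; optimal play is mixed.
Let General R play Top with probability p. Expected payoff against E: 7p + (-4)(1−p) = 11p − 4; against W: (-6)p + 5(1−p) = −11p + 5.
Setting these equal: 11p − 4 = −11p + 5 ⇒ 22p = 9 ⇒ p = 9/22, and the value is (11)·(9/22) − 4 = 1/2.
For General C: with q = P(E), equating Top's and Bottom's payoffs gives 13q − 6 = −9q + 5 ⇒ q = 1/2.

1/2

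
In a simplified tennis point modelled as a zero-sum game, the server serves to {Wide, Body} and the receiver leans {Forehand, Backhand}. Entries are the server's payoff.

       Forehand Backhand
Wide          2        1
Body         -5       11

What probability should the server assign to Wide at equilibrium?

Row minima: Wide → 1, Body → -5; maximin = 1.
Column maxima: Forehand → 2, Backhand → 11; minimax = 2.
1 ≠ 2, so there is no saddle point; optimal play is mixed.
Let the server play Wide with probability p. Expected payoff against Forehand: 2p + (-5)(1−p) = 7p − 5; against Backhand: 1p + 11(1−p) = −10p + 11.
Setting these equal: 7p − 5 = −10p + 11 ⇒ 17p = 16 ⇒ p = 16/17, and the value is (7)·(16/17) − 5 = 27/17.
For the receiver: with q = P(Forehand), equating Wide's and Body's payoffs gives q + 1 = −16q + 11 ⇒ q = 10/17.

16/17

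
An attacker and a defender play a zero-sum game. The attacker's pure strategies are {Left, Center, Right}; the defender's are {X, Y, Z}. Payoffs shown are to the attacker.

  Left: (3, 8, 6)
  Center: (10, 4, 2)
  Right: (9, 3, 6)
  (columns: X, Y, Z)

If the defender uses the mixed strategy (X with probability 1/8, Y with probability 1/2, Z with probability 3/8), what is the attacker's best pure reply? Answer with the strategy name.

Expected payoff of Left: (1/8)·3 + (1/2)·8 + (3/8)·6 = 53/8.
Expected payoff of Center: (1/8)·10 + (1/2)·4 + (3/8)·2 = 4.
Expected payoff of Right: (1/8)·9 + (1/2)·3 + (3/8)·6 = 39/8.
The largest is 53/8, so the attacker's best response is Left.

Left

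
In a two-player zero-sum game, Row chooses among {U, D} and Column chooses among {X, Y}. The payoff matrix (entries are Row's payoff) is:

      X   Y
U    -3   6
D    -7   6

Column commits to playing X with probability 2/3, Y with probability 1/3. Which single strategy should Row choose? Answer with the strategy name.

U

Expected payoff of U: (2/3)·(-3) + (1/3)·6 = 0.
Expected payoff of D: (2/3)·(-7) + (1/3)·6 = -8/3.
The largest is 0, so Row's best response is U.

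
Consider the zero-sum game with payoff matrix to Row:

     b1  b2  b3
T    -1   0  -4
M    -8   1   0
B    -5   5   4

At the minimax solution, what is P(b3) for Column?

Row minima: T → -4, M → -8, B → -5; maximin = -4.
Column maxima: b1 → -1, b2 → 5, b3 → 4; minimax = -1.
-4 ≠ -1, so there is no saddle point; optimal play is mixed.
M is strictly dominated by B, so Row never plays it.
b2 is strictly dominated by b1 (it gives Row strictly more in every row), so Column never plays it.
On the remaining 2×2 (T, B vs b1, b3):
Let Row play T with probability p. Expected payoff against b1: (-1)p + (-5)(1−p) = 4p − 5; against b3: (-4)p + 4(1−p) = −8p + 4.
Setting these equal: 4p − 5 = −8p + 4 ⇒ 12p = 9 ⇒ p = 3/4, and the value is (4)·(3/4) − 5 = -2.
For Column: with q = P(b1), equating T's and B's payoffs gives 3q − 4 = −9q + 4 ⇒ q = 2/3.

1/3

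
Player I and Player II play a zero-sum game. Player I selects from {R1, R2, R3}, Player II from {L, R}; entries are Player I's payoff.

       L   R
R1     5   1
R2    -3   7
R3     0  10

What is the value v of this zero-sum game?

25/7

Row minima: R1 → 1, R2 → -3, R3 → 0; maximin = 1.
Column maxima: L → 5, R → 10; minimax = 5.
1 ≠ 5, so there is no saddle point; optimal play is mixed.
R2 is strictly dominated by R3, so Player I never plays it.
On the remaining 2×2 (R1, R3 vs L, R):
Let Player I play R1 with probability p. Expected payoff against L: 5p + 0(1−p) = 5p; against R: 1p + 10(1−p) = −9p + 10.
Setting these equal: 5p = −9p + 10 ⇒ 14p = 10 ⇒ p = 5/7, and the value is (5)·(5/7) = 25/7.
For Player II: with q = P(L), equating R1's and R3's payoffs gives 4q + 1 = −10q + 10 ⇒ q = 9/14.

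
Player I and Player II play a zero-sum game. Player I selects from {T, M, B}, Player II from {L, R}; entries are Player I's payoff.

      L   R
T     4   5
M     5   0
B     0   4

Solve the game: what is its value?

25/6

Row minima: T → 4, M → 0, B → 0; maximin = 4.
Column maxima: L → 5, R → 5; minimax = 5.
4 ≠ 5, so there is no saddle point; optimal play is mixed.
B is strictly dominated by T, so Player I never plays it.
On the remaining 2×2 (T, M vs L, R):
Let Player I play T with probability p. Expected payoff against L: 4p + 5(1−p) = −p + 5; against R: 5p + 0(1−p) = 5p.
Setting these equal: −p + 5 = 5p ⇒ −6p = -5 ⇒ p = 5/6, and the value is (-1)·(5/6) + 5 = 25/6.
For Player II: with q = P(L), equating T's and M's payoffs gives −q + 5 = 5q ⇒ q = 5/6.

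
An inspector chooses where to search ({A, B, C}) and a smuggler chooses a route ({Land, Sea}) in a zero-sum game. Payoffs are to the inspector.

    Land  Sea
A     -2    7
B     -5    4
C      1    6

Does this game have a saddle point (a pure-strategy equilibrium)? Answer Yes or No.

Yes

Row minima: A → -2, B → -5, C → 1; maximin = 1.
Column maxima: Land → 1, Sea → 7; minimax = 1.
maximin = minimax = 1, so a saddle point exists.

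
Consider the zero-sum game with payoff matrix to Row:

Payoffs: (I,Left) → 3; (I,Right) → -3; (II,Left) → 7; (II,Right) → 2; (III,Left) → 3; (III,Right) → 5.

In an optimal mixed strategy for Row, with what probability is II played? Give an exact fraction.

2/7

Row minima: I → -3, II → 2, III → 3; maximin = 3.
Column maxima: Left → 7, Right → 5; minimax = 5.
3 ≠ 5, so there is no saddle point; optimal play is mixed.
I is strictly dominated by II, so Row never plays it.
On the remaining 2×2 (II, III vs Left, Right):
Let Row play II with probability p. Expected payoff against Left: 7p + 3(1−p) = 4p + 3; against Right: 2p + 5(1−p) = −3p + 5.
Setting these equal: 4p + 3 = −3p + 5 ⇒ 7p = 2 ⇒ p = 2/7, and the value is (4)·(2/7) + 3 = 29/7.
For Column: with q = P(Left), equating II's and III's payoffs gives 5q + 2 = −2q + 5 ⇒ q = 3/7.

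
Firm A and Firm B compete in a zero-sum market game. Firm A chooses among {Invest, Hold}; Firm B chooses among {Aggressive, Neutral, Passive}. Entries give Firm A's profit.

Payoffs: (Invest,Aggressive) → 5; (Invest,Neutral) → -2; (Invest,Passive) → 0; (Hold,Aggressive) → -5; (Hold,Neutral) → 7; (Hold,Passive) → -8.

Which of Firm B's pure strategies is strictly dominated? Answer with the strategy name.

Aggressive

Passive holds Firm A's payoff strictly below Aggressive in every row: 0 < 5, -8 < -5.
So Aggressive is strictly dominated for Firm B.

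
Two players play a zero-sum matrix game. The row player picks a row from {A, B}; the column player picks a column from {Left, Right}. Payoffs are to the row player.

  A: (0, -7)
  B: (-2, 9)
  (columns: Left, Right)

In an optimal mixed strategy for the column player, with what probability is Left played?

Row minima: A → -7, B → -2; maximin = -2.
Column maxima: Left → 0, Right → 9; minimax = 0.
-2 ≠ 0, so there is no saddle point; optimal play is mixed.
Let the row player play A with probability p. Expected payoff against Left: 0p + (-2)(1−p) = 2p − 2; against Right: (-7)p + 9(1−p) = −16p + 9.
Setting these equal: 2p − 2 = −16p + 9 ⇒ 18p = 11 ⇒ p = 11/18, and the value is (2)·(11/18) − 2 = -7/9.
For the column player: with q = P(Left), equating A's and B's payoffs gives 7q − 7 = −11q + 9 ⇒ q = 8/9.

8/9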